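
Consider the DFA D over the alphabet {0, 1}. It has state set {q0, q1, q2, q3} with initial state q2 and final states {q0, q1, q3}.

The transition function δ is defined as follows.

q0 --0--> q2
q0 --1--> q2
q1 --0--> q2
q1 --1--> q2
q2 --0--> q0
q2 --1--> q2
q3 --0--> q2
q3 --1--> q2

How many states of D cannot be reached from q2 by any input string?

No path from q2 leads to q1, q3; the other 2 states are all reachable.

2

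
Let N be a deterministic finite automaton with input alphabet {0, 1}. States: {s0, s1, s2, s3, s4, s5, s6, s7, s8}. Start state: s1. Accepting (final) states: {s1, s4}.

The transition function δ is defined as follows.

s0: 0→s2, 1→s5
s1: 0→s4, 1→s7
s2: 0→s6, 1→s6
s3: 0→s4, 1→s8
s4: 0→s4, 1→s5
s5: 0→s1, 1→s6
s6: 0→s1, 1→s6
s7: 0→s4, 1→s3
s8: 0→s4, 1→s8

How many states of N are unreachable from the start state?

No path from s1 leads to s0, s2; the other 7 states are all reachable.

2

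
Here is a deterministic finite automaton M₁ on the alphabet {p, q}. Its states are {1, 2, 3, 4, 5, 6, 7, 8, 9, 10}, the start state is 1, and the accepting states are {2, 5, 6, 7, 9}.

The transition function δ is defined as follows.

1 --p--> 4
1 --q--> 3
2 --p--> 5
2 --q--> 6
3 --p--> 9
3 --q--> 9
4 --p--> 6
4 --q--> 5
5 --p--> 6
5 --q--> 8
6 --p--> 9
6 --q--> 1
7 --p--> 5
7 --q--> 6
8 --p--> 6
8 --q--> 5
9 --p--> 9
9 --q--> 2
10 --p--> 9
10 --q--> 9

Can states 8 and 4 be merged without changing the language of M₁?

Yes

First remove the unreachable states {7,10}; 8 states remain.
P0 = {2,5,6,9} | {1,3,4,8}.
On input q, block {2,5,6,9} splits into {2,9} and {5,6}.
Split {2,9} by δ(·,p) → {2} and {9}.
Refine {1,3,4,8} on symbol p: members go to different blocks, giving {4,8} and {1} and {3}.
On input p, block {5,6} splits into {5} and {6}.
No further refinement is possible. Final partition (7 blocks): {2} | {4,8} | {5} | {9} | {1} | {3} | {6}.
8 and 4 lie in the same block of the stable partition, so they are equivalent — no string distinguishes them.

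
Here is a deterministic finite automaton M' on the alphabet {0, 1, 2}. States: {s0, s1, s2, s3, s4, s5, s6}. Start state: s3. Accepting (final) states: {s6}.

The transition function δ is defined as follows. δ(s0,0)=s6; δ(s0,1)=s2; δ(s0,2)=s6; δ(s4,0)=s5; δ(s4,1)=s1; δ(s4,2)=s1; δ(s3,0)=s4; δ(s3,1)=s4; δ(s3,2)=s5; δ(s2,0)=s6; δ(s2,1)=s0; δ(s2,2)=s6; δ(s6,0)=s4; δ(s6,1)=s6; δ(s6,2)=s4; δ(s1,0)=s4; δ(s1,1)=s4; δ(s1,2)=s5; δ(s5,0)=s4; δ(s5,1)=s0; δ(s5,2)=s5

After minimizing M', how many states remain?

5

Initial partition by acceptance: {s6} | {s0,s1,s2,s3,s4,s5}.
Split {s0,s1,s2,s3,s4,s5} by δ(·,0) → {s1,s3,s4,s5} and {s0,s2}.
Refine {s1,s3,s4,s5} on symbol 1: members go to different blocks, giving {s1,s3,s4} and {s5}.
On input 0, block {s1,s3,s4} splits into {s1,s3} and {s4}.
The partition is now stable with 5 blocks: {s6} | {s1,s3} | {s0,s2} | {s5} | {s4}.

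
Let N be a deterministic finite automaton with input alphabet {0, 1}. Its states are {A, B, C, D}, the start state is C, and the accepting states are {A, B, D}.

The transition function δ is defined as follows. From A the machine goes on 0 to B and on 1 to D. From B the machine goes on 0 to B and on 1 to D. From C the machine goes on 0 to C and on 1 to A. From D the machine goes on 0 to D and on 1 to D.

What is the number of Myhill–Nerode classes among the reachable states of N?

Every state is reachable, so we keep all 4.
P0 = {A,B,D} | {C}.
The partition is now stable with 2 blocks: {A,B,D} | {C}.

2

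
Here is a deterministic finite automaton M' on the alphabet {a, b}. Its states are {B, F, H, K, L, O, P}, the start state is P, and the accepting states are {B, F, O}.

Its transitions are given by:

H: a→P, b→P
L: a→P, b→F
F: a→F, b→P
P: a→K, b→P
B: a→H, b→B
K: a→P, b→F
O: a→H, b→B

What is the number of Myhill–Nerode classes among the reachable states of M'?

3

Reachable states from the start: {F,K,P}. Unreachable: {B,H,L,O} — drop them.
P0 = {F} | {K,P}.
Split {K,P} by δ(·,b) → {P} and {K}.
Stable partition: {F} | {P} | {K} — 3 equivalence classes.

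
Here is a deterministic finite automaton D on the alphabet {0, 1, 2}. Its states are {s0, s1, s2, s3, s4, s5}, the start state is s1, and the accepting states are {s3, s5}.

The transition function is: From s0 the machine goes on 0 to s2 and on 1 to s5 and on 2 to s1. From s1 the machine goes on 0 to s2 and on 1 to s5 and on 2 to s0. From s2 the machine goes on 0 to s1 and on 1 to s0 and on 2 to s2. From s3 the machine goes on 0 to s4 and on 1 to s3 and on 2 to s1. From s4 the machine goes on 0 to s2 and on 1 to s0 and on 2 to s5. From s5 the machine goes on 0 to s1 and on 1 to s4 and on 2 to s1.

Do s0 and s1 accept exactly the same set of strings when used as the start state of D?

Yes

Reachable states from the start: {s0,s1,s2,s4,s5}. Unreachable: {s3} — drop them.
Start with accepting vs non-accepting: {s5} | {s0,s1,s2,s4}.
Split {s0,s1,s2,s4} by δ(·,1) → {s0,s1} and {s2,s4}.
Refine {s2,s4} on symbol 0: members go to different blocks, giving {s2} and {s4}.
Stable partition: {s5} | {s0,s1} | {s2} | {s4} — 4 equivalence classes.
s0 and s1 lie in the same block of the stable partition, so they are equivalent — no string distinguishes them.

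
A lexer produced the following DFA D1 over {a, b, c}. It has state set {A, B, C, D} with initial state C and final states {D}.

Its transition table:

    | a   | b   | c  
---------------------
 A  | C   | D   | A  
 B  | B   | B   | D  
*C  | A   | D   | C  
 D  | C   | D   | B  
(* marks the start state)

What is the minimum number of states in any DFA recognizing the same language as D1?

3

All states are reachable from the start state.
Start with accepting vs non-accepting: {D} | {A,B,C}.
Refine {A,B,C} on symbol b: members go to different blocks, giving {A,C} and {B}.
Stable partition: {D} | {A,C} | {B} — 3 equivalence classes.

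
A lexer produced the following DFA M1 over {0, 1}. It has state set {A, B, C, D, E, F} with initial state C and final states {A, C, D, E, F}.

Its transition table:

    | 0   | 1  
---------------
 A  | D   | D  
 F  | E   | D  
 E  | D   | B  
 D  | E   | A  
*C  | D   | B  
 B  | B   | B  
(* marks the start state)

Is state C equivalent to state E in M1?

Yes

Reachable states from the start: {A,B,C,D,E}. Unreachable: {F} — drop them.
P0 = {A,C,D,E} | {B}.
Refine {A,C,D,E} on symbol 1: members go to different blocks, giving {A,D} and {C,E}.
On input 0, block {A,D} splits into {A} and {D}.
Stable partition: {A} | {B} | {C,E} | {D} — 4 equivalence classes.
C and E lie in the same block of the stable partition, so they are equivalent — no string distinguishes them.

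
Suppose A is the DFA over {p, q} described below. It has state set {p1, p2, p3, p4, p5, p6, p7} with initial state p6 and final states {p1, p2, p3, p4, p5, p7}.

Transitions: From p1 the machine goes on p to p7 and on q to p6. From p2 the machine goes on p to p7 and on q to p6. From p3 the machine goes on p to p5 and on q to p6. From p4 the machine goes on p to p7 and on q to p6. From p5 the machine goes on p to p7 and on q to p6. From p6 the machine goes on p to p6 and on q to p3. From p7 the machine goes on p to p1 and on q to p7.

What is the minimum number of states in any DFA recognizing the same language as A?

Reachable states from the start: {p1,p3,p5,p6,p7}. Unreachable: {p2,p4} — drop them.
P0 = {p1,p3,p5,p7} | {p6}.
Split {p1,p3,p5,p7} by δ(·,q) → {p1,p3,p5} and {p7}.
On input p, block {p1,p3,p5} splits into {p1,p5} and {p3}.
The partition is now stable with 4 blocks: {p1,p5} | {p6} | {p7} | {p3}.

4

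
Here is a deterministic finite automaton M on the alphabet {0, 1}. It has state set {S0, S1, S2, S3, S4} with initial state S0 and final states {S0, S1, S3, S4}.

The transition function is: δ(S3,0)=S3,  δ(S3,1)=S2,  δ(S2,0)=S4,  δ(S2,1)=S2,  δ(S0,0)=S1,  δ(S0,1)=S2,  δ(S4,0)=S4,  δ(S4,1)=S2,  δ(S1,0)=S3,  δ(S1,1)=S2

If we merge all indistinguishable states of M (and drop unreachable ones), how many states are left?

2

All states are reachable from the start state.
Initial partition by acceptance: {S0,S1,S3,S4} | {S2}.
No further refinement is possible. Final partition (2 blocks): {S0,S1,S3,S4} | {S2}.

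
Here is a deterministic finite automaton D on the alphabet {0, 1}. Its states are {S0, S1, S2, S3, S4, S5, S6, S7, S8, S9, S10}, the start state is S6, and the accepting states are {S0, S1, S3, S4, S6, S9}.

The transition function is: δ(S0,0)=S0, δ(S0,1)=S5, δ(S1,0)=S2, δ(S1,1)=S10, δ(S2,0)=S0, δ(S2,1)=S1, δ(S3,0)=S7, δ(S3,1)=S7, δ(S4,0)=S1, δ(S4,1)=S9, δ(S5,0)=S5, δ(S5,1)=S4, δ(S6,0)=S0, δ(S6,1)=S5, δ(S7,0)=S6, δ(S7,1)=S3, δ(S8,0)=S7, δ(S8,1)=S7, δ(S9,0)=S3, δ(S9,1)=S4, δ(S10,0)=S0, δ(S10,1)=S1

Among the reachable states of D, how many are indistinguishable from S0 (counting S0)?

2

Reachable states from the start: {S0,S1,S2,S3,S4,S5,S6,S7,S9,S10}. Unreachable: {S8} — drop them.
Initial partition by acceptance: {S0,S1,S3,S4,S6,S9} | {S2,S5,S7,S10}.
On input 0, block {S0,S1,S3,S4,S6,S9} splits into {S0,S4,S6,S9} and {S1,S3}.
On input 0, block {S0,S4,S6,S9} splits into {S0,S6} and {S4,S9}.
Refine {S2,S5,S7,S10} on symbol 0: members go to different blocks, giving {S2,S7,S10} and {S5}.
Stable partition: {S0,S6} | {S2,S7,S10} | {S1,S3} | {S4,S9} | {S5} — 5 equivalence classes.
The equivalence class containing S0 is {S0,S6}, of size 2.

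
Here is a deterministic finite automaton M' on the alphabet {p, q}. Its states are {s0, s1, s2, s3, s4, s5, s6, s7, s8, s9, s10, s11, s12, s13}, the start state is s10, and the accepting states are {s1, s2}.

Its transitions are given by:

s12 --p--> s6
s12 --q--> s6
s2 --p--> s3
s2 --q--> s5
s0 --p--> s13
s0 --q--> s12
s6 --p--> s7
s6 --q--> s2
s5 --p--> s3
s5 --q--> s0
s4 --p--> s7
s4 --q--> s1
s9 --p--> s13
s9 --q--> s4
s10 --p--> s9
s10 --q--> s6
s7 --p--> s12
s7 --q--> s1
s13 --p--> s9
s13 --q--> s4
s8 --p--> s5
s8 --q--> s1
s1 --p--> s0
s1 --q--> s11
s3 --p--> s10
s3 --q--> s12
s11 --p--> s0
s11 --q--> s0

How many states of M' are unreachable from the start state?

BFS from s10 reaches {s0, s1, s2, s3, s4, s5, s6, s7, s9, s10, s11, s12, s13}; the 1 state(s) s8 are never visited.

1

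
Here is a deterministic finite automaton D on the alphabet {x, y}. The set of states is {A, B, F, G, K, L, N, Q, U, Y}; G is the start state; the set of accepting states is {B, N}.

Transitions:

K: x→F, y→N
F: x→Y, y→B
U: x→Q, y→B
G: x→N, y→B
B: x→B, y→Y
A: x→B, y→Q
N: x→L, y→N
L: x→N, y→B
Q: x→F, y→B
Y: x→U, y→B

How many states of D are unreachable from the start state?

No path from G leads to A, K; the other 8 states are all reachable.

2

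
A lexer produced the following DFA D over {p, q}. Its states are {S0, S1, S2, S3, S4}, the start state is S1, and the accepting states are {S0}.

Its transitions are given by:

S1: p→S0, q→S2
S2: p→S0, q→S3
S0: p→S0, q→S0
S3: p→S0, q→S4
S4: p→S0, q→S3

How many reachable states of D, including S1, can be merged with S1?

4

Start with accepting vs non-accepting: {S0} | {S1,S2,S3,S4}.
No further refinement is possible. Final partition (2 blocks): {S0} | {S1,S2,S3,S4}.
The equivalence class containing S1 is {S1,S2,S3,S4}, of size 4.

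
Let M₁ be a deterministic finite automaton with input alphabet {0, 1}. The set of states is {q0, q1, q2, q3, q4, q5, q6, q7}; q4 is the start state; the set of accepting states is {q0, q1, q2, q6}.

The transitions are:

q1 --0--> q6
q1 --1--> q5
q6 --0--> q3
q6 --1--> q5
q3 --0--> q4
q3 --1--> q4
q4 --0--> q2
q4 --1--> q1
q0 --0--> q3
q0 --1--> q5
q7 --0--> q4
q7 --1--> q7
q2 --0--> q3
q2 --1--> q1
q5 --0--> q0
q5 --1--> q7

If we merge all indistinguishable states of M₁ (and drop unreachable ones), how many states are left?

7

Every state is reachable, so we keep all 8.
Initial partition by acceptance: {q0,q1,q2,q6} | {q3,q4,q5,q7}.
On input 0, block {q0,q1,q2,q6} splits into {q0,q2,q6} and {q1}.
On input 1, block {q0,q2,q6} splits into {q0,q6} and {q2}.
Refine {q3,q4,q5,q7} on symbol 0: members go to different blocks, giving {q3,q7} and {q4} and {q5}.
Refine {q3,q7} on symbol 1: members go to different blocks, giving {q3} and {q7}.
No further refinement is possible. Final partition (7 blocks): {q0,q6} | {q3} | {q1} | {q2} | {q4} | {q5} | {q7}.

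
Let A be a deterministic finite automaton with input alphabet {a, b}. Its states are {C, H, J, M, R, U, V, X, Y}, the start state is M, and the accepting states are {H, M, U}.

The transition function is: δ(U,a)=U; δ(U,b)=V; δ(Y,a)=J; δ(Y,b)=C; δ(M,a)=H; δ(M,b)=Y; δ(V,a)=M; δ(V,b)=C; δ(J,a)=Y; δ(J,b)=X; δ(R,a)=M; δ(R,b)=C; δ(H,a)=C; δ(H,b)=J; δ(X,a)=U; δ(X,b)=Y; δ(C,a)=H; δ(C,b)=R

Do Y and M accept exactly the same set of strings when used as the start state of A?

No

Start with accepting vs non-accepting: {H,M,U} | {C,J,R,V,X,Y}.
On input a, block {H,M,U} splits into {M,U} and {H}.
Refine {M,U} on symbol a: members go to different blocks, giving {U} and {M}.
Refine {C,J,R,V,X,Y} on symbol a: members go to different blocks, giving {J,Y} and {R,V} and {X} and {C}.
On input b, block {J,Y} splits into {Y} and {J}.
Stable partition: {U} | {Y} | {H} | {M} | {R,V} | {X} | {C} | {J} — 8 equivalence classes.
Y and M end up in different blocks, so they are distinguishable. For instance, the string 'ε' is accepted from only M.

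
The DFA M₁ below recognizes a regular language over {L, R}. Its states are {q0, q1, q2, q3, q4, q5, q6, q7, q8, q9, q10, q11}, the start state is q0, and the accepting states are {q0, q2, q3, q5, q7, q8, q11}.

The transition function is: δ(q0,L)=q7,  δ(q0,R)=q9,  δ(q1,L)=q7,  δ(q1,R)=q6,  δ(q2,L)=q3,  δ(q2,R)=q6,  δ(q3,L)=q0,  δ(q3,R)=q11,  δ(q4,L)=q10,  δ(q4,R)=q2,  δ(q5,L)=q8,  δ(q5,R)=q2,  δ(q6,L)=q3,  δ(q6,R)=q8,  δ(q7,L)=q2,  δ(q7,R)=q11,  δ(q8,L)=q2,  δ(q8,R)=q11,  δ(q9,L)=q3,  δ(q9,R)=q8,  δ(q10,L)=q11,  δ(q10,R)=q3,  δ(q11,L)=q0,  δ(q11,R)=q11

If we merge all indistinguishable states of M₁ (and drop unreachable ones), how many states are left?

3

First remove the unreachable states {q1,q4,q5,q10}; 8 states remain.
Initial partition by acceptance: {q0,q2,q3,q7,q8,q11} | {q6,q9}.
Split {q0,q2,q3,q7,q8,q11} by δ(·,R) → {q3,q7,q8,q11} and {q0,q2}.
Stable partition: {q3,q7,q8,q11} | {q6,q9} | {q0,q2} — 3 equivalence classes.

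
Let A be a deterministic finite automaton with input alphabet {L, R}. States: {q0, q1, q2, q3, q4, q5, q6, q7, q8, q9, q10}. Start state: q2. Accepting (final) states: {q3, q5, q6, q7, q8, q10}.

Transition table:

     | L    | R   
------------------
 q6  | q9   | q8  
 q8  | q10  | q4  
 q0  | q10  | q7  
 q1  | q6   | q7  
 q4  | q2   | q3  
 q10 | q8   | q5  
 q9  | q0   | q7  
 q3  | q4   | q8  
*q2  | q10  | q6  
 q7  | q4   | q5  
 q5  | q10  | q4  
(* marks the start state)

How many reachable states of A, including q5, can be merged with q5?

First remove the unreachable states {q1}; 10 states remain.
P0 = {q3,q5,q6,q7,q8,q10} | {q0,q2,q4,q9}.
Refine {q3,q5,q6,q7,q8,q10} on symbol L: members go to different blocks, giving {q3,q6,q7} and {q5,q8,q10}.
On input L, block {q0,q2,q4,q9} splits into {q0,q2} and {q4,q9}.
Split {q5,q8,q10} by δ(·,R) → {q5,q8} and {q10}.
The partition is now stable with 5 blocks: {q3,q6,q7} | {q0,q2} | {q5,q8} | {q4,q9} | {q10}.
The equivalence class containing q5 is {q5,q8}, of size 2.

2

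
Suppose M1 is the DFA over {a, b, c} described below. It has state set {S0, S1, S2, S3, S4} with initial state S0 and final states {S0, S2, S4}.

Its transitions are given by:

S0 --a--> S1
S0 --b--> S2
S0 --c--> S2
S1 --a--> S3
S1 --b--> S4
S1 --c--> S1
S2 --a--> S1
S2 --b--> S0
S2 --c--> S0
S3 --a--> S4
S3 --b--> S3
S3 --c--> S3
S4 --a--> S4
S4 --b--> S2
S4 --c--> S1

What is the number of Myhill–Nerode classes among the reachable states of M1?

4

All states are reachable from the start state.
Start with accepting vs non-accepting: {S0,S2,S4} | {S1,S3}.
On input a, block {S0,S2,S4} splits into {S0,S2} and {S4}.
Refine {S1,S3} on symbol a: members go to different blocks, giving {S1} and {S3}.
Stable partition: {S0,S2} | {S1} | {S4} | {S3} — 4 equivalence classes.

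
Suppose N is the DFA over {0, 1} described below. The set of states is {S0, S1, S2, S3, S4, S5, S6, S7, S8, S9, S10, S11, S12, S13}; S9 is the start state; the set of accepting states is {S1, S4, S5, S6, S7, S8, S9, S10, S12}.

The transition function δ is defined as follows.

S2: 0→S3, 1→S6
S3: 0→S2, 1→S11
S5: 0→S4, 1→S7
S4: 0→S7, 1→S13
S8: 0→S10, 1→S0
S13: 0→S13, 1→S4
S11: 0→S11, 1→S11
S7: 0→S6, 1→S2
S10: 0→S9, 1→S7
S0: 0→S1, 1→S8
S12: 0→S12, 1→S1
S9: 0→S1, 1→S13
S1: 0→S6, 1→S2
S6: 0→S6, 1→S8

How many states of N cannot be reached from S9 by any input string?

Starting at S9 and following transitions, the reachable set is {S0, S1, S2, S3, S4, S6, S7, S8, S9, S10, S11, S13}. That leaves S5, S12 unreachable — 2 in total.

2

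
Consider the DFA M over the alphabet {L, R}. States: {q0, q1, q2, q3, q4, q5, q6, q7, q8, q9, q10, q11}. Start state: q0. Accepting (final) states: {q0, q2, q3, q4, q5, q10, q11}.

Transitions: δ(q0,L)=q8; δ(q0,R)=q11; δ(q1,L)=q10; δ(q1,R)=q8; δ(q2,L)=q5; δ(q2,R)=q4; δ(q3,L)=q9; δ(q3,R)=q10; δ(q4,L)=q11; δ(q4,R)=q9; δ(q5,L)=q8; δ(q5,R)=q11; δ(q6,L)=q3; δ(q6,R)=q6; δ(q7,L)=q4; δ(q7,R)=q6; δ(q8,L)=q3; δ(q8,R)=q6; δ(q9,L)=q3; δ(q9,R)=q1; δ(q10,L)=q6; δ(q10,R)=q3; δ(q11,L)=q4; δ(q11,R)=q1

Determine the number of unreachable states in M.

3

No path from q0 leads to q2, q5, q7; the other 9 states are all reachable.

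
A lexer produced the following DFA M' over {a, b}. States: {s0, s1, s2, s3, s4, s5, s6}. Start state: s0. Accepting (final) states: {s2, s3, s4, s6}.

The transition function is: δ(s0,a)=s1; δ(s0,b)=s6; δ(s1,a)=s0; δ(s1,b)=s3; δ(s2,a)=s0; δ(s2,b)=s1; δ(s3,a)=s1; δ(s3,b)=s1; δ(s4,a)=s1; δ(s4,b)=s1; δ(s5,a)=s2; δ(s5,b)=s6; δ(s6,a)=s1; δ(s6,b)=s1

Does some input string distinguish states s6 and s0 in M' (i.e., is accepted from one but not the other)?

First remove the unreachable states {s2,s4,s5}; 4 states remain.
Start with accepting vs non-accepting: {s3,s6} | {s0,s1}.
No further refinement is possible. Final partition (2 blocks): {s3,s6} | {s0,s1}.
s6 and s0 end up in different blocks, so they are distinguishable. For instance, the string 'ε' is accepted from only s6.

Yes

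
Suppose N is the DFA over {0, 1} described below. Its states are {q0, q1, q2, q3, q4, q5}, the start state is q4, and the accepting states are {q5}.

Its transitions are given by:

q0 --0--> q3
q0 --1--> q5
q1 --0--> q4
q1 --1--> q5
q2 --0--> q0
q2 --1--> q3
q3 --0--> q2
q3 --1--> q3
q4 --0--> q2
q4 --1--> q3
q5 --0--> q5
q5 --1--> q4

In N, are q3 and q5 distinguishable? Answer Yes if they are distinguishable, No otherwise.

States {q1} cannot be reached from the start state, so discard them.
Initial partition by acceptance: {q5} | {q0,q2,q3,q4}.
On input 1, block {q0,q2,q3,q4} splits into {q2,q3,q4} and {q0}.
Refine {q2,q3,q4} on symbol 0: members go to different blocks, giving {q3,q4} and {q2}.
The partition is now stable with 4 blocks: {q5} | {q3,q4} | {q0} | {q2}.
q3 and q5 end up in different blocks, so they are distinguishable. For instance, the string 'ε' is accepted from only q5.

Yes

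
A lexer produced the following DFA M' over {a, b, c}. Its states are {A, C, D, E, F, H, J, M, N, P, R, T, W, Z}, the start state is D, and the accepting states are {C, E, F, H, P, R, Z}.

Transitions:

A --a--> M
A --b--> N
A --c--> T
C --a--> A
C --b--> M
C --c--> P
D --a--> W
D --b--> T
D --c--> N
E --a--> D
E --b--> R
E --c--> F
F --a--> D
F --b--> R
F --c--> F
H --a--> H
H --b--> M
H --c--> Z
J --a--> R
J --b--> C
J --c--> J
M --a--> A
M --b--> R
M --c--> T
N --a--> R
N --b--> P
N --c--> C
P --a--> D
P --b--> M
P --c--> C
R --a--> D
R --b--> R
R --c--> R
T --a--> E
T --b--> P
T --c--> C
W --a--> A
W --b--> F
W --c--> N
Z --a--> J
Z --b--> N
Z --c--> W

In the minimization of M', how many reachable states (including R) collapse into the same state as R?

States {H,J,Z} cannot be reached from the start state, so discard them.
Start with accepting vs non-accepting: {C,E,F,P,R} | {A,D,M,N,T,W}.
Split {C,E,F,P,R} by δ(·,b) → {E,F,R} and {C,P}.
Split {A,D,M,N,T,W} by δ(·,a) → {A,D,M,W} and {N,T}.
Refine {A,D,M,W} on symbol b: members go to different blocks, giving {A,D} and {M,W}.
Stable partition: {E,F,R} | {A,D} | {C,P} | {N,T} | {M,W} — 5 equivalence classes.
The equivalence class containing R is {E,F,R}, of size 3.

3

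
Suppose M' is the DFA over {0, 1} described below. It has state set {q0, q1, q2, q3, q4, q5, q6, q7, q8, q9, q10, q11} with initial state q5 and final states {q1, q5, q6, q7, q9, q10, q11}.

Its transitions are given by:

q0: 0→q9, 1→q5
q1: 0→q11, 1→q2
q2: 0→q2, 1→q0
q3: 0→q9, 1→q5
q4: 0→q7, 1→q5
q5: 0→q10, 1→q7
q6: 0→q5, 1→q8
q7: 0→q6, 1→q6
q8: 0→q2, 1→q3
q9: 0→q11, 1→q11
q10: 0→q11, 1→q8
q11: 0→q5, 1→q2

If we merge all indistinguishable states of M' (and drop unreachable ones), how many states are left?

6

First remove the unreachable states {q1,q4}; 10 states remain.
Initial partition by acceptance: {q5,q6,q7,q9,q10,q11} | {q0,q2,q3,q8}.
Refine {q5,q6,q7,q9,q10,q11} on symbol 1: members go to different blocks, giving {q5,q7,q9} and {q6,q10,q11}.
Refine {q5,q7,q9} on symbol 1: members go to different blocks, giving {q7,q9} and {q5}.
On input 0, block {q0,q2,q3,q8} splits into {q0,q3} and {q2,q8}.
On input 0, block {q6,q10,q11} splits into {q6,q11} and {q10}.
The partition is now stable with 6 blocks: {q7,q9} | {q0,q3} | {q6,q11} | {q5} | {q2,q8} | {q10}.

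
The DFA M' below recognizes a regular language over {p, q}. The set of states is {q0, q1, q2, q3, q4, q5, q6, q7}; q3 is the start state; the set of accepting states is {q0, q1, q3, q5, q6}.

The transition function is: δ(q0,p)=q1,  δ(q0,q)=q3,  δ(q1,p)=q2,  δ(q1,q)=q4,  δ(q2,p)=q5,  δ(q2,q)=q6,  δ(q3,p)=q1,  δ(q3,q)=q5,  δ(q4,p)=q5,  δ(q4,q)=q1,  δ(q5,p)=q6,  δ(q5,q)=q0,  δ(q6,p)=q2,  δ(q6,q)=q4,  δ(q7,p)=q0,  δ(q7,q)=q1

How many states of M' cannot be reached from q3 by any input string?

No path from q3 leads to q7; the other 7 states are all reachable.

1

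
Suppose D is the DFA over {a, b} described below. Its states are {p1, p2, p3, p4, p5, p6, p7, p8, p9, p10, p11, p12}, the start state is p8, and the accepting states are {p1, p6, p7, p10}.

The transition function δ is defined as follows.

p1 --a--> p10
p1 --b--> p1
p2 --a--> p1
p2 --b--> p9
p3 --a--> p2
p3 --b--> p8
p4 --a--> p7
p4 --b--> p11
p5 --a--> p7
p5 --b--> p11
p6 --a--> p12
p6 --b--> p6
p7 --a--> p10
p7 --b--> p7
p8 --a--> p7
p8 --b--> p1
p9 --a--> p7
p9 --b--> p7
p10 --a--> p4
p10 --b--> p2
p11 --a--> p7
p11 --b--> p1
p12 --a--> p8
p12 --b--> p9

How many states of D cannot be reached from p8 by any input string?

4

BFS from p8 reaches {p1, p2, p4, p7, p8, p9, p10, p11}; the 4 state(s) p3, p5, p6, p12 are never visited.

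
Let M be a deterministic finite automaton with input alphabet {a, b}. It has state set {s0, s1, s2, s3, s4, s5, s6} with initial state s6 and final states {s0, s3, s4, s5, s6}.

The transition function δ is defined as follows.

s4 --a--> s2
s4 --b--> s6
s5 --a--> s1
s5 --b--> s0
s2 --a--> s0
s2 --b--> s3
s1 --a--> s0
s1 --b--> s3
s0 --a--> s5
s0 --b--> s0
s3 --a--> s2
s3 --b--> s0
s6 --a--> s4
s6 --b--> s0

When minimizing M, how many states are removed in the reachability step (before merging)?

0

Every one of the 7 states is reachable from s6.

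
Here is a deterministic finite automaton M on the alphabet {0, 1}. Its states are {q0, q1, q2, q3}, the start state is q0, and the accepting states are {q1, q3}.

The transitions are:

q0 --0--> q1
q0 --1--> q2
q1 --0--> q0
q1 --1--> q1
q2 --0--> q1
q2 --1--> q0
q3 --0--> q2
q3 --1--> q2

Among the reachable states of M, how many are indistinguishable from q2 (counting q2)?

States {q3} cannot be reached from the start state, so discard them.
Start with accepting vs non-accepting: {q1} | {q0,q2}.
Stable partition: {q1} | {q0,q2} — 2 equivalence classes.
The equivalence class containing q2 is {q0,q2}, of size 2.

2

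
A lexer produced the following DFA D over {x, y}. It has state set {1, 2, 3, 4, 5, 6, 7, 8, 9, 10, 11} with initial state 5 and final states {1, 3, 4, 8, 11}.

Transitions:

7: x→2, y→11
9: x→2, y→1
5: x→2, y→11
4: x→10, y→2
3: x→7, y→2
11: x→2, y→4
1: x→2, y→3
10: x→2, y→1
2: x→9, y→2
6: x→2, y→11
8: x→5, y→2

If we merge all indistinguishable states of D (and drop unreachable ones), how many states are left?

Reachable states from the start: {1,2,3,4,5,7,9,10,11}. Unreachable: {6,8} — drop them.
Initial partition by acceptance: {1,3,4,11} | {2,5,7,9,10}.
Split {1,3,4,11} by δ(·,y) → {1,11} and {3,4}.
On input y, block {2,5,7,9,10} splits into {5,7,9,10} and {2}.
Stable partition: {1,11} | {5,7,9,10} | {3,4} | {2} — 4 equivalence classes.

4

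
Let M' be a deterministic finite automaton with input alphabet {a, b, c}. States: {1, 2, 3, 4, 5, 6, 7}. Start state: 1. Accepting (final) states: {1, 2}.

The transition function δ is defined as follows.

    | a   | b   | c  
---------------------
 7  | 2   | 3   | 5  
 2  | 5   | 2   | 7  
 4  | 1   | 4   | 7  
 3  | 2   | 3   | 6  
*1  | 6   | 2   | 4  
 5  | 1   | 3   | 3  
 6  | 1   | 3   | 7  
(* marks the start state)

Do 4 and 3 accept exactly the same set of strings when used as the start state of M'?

Initial partition by acceptance: {1,2} | {3,4,5,6,7}.
No further refinement is possible. Final partition (2 blocks): {1,2} | {3,4,5,6,7}.
4 and 3 lie in the same block of the stable partition, so they are equivalent — no string distinguishes them.

Yes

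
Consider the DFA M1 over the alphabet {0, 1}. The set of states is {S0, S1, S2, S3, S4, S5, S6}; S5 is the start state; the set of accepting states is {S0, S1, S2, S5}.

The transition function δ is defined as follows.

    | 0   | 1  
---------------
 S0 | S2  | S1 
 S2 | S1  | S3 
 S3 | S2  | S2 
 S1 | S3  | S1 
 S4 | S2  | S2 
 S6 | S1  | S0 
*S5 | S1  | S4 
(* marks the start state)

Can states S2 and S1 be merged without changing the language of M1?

Reachable states from the start: {S1,S2,S3,S4,S5}. Unreachable: {S0,S6} — drop them.
Start with accepting vs non-accepting: {S1,S2,S5} | {S3,S4}.
Split {S1,S2,S5} by δ(·,0) → {S2,S5} and {S1}.
The partition is now stable with 3 blocks: {S2,S5} | {S3,S4} | {S1}.
S2 and S1 end up in different blocks, so they are distinguishable. For instance, the string '0' is accepted from only S2.

No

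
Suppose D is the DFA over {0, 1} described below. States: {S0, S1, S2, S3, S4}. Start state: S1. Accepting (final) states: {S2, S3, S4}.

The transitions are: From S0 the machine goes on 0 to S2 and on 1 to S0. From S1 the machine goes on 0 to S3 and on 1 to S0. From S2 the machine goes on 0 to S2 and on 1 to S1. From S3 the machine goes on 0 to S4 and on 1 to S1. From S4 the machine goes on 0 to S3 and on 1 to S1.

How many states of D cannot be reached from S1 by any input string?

A breadth-first search from the start state visits every state.

0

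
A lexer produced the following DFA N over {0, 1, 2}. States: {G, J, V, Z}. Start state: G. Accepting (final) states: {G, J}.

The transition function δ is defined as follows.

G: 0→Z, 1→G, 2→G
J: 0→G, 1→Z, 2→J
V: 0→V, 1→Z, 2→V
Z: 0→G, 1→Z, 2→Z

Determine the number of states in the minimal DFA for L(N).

2

States {J,V} cannot be reached from the start state, so discard them.
P0 = {G} | {Z}.
No further refinement is possible. Final partition (2 blocks): {G} | {Z}.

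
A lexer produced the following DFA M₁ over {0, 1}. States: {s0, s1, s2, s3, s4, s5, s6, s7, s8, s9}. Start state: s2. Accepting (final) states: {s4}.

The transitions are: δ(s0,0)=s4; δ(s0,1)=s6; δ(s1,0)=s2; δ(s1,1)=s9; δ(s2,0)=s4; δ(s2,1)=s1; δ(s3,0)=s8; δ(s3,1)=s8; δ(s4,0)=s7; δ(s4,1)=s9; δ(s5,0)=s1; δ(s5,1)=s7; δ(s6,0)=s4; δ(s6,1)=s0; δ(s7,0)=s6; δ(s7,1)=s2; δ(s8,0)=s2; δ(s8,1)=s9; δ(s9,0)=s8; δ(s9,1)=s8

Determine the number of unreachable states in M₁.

No path from s2 leads to s3, s5; the other 8 states are all reachable.

2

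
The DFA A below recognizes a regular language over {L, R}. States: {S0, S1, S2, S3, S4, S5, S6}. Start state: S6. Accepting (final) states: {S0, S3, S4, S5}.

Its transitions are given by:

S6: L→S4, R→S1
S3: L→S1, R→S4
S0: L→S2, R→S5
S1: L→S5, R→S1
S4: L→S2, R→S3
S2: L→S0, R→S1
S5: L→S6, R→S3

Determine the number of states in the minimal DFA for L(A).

2

Every state is reachable, so we keep all 7.
P0 = {S0,S3,S4,S5} | {S1,S2,S6}.
The partition is now stable with 2 blocks: {S0,S3,S4,S5} | {S1,S2,S6}.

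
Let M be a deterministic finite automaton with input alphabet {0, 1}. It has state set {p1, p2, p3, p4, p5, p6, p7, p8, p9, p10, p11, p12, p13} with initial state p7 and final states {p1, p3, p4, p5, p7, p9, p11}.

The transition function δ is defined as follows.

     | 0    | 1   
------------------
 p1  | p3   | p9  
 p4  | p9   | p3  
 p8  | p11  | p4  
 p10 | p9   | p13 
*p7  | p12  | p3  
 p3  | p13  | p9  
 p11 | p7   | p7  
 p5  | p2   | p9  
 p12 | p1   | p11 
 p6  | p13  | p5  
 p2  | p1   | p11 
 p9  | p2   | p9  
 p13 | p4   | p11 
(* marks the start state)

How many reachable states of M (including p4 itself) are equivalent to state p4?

States {p5,p6,p8,p10} cannot be reached from the start state, so discard them.
Initial partition by acceptance: {p1,p3,p4,p7,p9,p11} | {p2,p12,p13}.
Split {p1,p3,p4,p7,p9,p11} by δ(·,0) → {p1,p4,p11} and {p3,p7,p9}.
Stable partition: {p1,p4,p11} | {p2,p12,p13} | {p3,p7,p9} — 3 equivalence classes.
State p4 belongs to the block {p1,p4,p11}, which has 3 states.

3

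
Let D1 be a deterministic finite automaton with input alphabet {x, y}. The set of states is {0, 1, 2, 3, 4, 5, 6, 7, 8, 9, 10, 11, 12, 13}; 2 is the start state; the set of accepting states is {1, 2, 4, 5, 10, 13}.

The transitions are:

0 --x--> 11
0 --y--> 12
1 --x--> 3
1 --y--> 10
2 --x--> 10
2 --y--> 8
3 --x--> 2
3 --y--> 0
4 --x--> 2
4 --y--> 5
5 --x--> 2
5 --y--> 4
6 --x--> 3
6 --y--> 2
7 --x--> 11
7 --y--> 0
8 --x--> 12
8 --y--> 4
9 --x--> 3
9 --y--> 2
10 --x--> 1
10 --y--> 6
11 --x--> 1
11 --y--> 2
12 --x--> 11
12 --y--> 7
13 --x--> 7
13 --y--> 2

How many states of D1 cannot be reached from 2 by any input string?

2

Starting at 2 and following transitions, the reachable set is {0, 1, 2, 3, 4, 5, 6, 7, 8, 10, 11, 12}. That leaves 9, 13 unreachable — 2 in total.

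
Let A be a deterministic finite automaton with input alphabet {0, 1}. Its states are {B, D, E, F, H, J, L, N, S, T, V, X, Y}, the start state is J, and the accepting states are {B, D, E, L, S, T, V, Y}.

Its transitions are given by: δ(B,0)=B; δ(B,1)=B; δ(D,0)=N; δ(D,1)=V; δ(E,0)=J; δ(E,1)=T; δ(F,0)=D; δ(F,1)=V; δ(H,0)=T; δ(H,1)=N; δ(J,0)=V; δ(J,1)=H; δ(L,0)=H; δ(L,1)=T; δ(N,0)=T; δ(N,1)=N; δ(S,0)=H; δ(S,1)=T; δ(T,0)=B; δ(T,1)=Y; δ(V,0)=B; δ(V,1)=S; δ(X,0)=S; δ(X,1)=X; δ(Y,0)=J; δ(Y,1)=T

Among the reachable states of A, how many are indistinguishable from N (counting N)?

First remove the unreachable states {D,E,F,L,X}; 8 states remain.
P0 = {B,S,T,V,Y} | {H,J,N}.
Refine {B,S,T,V,Y} on symbol 0: members go to different blocks, giving {B,T,V} and {S,Y}.
On input 1, block {B,T,V} splits into {T,V} and {B}.
No further refinement is possible. Final partition (4 blocks): {T,V} | {H,J,N} | {S,Y} | {B}.
The equivalence class containing N is {H,J,N}, of size 3.

3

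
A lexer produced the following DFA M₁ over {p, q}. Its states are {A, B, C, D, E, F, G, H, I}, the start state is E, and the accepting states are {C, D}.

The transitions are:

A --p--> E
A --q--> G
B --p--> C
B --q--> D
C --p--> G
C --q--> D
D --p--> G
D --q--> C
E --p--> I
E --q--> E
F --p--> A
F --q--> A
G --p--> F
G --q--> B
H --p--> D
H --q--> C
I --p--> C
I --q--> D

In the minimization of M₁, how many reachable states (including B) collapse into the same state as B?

2

First remove the unreachable states {H}; 8 states remain.
Start with accepting vs non-accepting: {C,D} | {A,B,E,F,G,I}.
On input p, block {A,B,E,F,G,I} splits into {A,E,F,G} and {B,I}.
Split {A,E,F,G} by δ(·,p) → {A,F,G} and {E}.
Split {A,F,G} by δ(·,p) → {F,G} and {A}.
Split {F,G} by δ(·,p) → {F} and {G}.
The partition is now stable with 6 blocks: {C,D} | {F} | {B,I} | {E} | {A} | {G}.
State B belongs to the block {B,I}, which has 2 states.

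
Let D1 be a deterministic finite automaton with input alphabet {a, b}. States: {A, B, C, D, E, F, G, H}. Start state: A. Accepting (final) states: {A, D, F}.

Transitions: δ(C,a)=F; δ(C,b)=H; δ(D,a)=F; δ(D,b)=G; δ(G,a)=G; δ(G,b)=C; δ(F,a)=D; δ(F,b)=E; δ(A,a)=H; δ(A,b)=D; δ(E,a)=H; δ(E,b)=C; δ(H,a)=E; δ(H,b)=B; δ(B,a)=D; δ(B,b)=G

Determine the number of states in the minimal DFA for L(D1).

Every state is reachable, so we keep all 8.
Initial partition by acceptance: {A,D,F} | {B,C,E,G,H}.
On input a, block {A,D,F} splits into {D,F} and {A}.
On input a, block {B,C,E,G,H} splits into {E,G,H} and {B,C}.
No further refinement is possible. Final partition (4 blocks): {D,F} | {E,G,H} | {A} | {B,C}.

4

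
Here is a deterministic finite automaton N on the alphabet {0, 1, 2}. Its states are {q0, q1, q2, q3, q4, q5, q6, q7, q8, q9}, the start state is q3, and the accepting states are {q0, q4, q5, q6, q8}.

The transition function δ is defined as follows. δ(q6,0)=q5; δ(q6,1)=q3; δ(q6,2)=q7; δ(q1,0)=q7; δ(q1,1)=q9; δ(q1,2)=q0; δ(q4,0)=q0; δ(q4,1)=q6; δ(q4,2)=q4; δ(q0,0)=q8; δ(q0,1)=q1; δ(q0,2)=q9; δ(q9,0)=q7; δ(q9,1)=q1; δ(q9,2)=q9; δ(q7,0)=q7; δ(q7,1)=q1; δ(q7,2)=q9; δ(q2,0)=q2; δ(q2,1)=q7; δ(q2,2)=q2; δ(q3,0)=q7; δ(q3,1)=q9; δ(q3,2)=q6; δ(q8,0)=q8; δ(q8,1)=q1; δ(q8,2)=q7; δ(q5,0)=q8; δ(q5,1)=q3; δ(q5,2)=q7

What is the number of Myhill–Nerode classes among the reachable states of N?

3

States {q2,q4} cannot be reached from the start state, so discard them.
Start with accepting vs non-accepting: {q0,q5,q6,q8} | {q1,q3,q7,q9}.
Split {q1,q3,q7,q9} by δ(·,2) → {q1,q3} and {q7,q9}.
Stable partition: {q0,q5,q6,q8} | {q1,q3} | {q7,q9} — 3 equivalence classes.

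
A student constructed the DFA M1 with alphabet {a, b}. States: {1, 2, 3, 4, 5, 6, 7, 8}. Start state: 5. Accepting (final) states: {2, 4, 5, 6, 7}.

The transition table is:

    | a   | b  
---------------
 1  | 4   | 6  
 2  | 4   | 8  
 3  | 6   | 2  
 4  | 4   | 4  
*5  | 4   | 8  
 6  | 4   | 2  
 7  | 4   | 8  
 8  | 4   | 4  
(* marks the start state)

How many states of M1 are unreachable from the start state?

5

BFS from 5 reaches {4, 5, 8}; the 5 state(s) 1, 2, 3, 6, 7 are never visited.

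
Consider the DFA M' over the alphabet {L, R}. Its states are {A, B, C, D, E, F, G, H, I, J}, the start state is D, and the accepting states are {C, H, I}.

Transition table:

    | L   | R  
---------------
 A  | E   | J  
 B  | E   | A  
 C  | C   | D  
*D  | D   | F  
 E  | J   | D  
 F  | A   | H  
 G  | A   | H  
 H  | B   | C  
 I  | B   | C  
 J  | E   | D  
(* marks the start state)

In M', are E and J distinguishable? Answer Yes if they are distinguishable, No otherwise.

States {G,I} cannot be reached from the start state, so discard them.
P0 = {C,H} | {A,B,D,E,F,J}.
Split {C,H} by δ(·,L) → {C} and {H}.
On input R, block {A,B,D,E,F,J} splits into {A,B,D,E,J} and {F}.
On input R, block {A,B,D,E,J} splits into {A,B,E,J} and {D}.
On input R, block {A,B,E,J} splits into {A,B} and {E,J}.
Refine {A,B} on symbol R: members go to different blocks, giving {A} and {B}.
No further refinement is possible. Final partition (7 blocks): {C} | {A} | {H} | {F} | {D} | {E,J} | {B}.
E and J lie in the same block of the stable partition, so they are equivalent — no string distinguishes them.

No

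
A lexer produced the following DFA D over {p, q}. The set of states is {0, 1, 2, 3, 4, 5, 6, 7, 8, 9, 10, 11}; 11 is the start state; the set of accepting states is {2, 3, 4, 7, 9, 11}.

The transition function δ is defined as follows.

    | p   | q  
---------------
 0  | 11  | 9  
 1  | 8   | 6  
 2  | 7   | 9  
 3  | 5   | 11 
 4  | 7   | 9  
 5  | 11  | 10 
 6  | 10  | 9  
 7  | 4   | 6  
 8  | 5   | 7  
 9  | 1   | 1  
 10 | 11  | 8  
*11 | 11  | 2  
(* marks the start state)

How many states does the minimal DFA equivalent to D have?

Reachable states from the start: {1,2,4,5,6,7,8,9,10,11}. Unreachable: {0,3} — drop them.
P0 = {2,4,7,9,11} | {1,5,6,8,10}.
Refine {2,4,7,9,11} on symbol p: members go to different blocks, giving {2,4,7,11} and {9}.
On input q, block {2,4,7,11} splits into {2,4} and {7} and {11}.
Refine {1,5,6,8,10} on symbol p: members go to different blocks, giving {1,6,8} and {5,10}.
Refine {1,6,8} on symbol p: members go to different blocks, giving {6,8} and {1}.
On input q, block {6,8} splits into {6} and {8}.
On input q, block {5,10} splits into {5} and {10}.
The partition is now stable with 9 blocks: {2,4} | {6} | {9} | {7} | {11} | {5} | {1} | {8} | {10}.

9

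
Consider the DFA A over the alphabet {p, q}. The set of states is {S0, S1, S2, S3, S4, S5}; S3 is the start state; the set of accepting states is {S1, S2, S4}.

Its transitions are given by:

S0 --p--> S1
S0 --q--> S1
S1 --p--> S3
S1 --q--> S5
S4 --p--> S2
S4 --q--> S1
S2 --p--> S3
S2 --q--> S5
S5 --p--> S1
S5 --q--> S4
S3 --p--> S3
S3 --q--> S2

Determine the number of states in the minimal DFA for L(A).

4

First remove the unreachable states {S0}; 5 states remain.
Start with accepting vs non-accepting: {S1,S2,S4} | {S3,S5}.
Refine {S1,S2,S4} on symbol p: members go to different blocks, giving {S1,S2} and {S4}.
Refine {S3,S5} on symbol p: members go to different blocks, giving {S3} and {S5}.
No further refinement is possible. Final partition (4 blocks): {S1,S2} | {S3} | {S4} | {S5}.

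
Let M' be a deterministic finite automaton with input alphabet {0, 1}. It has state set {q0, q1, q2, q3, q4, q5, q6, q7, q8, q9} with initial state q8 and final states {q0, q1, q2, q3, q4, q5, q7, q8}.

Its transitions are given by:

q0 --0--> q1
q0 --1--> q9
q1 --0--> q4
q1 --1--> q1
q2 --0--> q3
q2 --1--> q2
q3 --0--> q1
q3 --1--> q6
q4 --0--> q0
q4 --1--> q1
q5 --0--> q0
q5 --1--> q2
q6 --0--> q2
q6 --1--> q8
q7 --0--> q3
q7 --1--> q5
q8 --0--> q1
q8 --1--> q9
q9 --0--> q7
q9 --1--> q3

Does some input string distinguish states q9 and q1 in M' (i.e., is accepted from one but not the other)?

Yes

All states are reachable from the start state.
Initial partition by acceptance: {q0,q1,q2,q3,q4,q5,q7,q8} | {q6,q9}.
Split {q0,q1,q2,q3,q4,q5,q7,q8} by δ(·,1) → {q1,q2,q4,q5,q7} and {q0,q3,q8}.
Refine {q1,q2,q4,q5,q7} on symbol 0: members go to different blocks, giving {q2,q4,q5,q7} and {q1}.
Refine {q2,q4,q5,q7} on symbol 1: members go to different blocks, giving {q2,q5,q7} and {q4}.
Stable partition: {q2,q5,q7} | {q6,q9} | {q0,q3,q8} | {q1} | {q4} — 5 equivalence classes.
q9 and q1 end up in different blocks, so they are distinguishable. For instance, the string 'ε' is accepted from only q1.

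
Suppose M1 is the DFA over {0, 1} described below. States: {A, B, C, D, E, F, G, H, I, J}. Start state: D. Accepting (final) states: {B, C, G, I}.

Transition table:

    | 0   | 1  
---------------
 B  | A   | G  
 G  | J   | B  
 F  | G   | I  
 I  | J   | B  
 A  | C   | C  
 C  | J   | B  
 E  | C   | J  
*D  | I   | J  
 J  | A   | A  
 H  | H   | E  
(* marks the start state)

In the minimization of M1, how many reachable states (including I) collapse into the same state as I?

Reachable states from the start: {A,B,C,D,G,I,J}. Unreachable: {E,F,H} — drop them.
Initial partition by acceptance: {B,C,G,I} | {A,D,J}.
Refine {A,D,J} on symbol 0: members go to different blocks, giving {A,D} and {J}.
On input 0, block {B,C,G,I} splits into {C,G,I} and {B}.
Split {A,D} by δ(·,1) → {A} and {D}.
The partition is now stable with 5 blocks: {C,G,I} | {A} | {J} | {B} | {D}.
The equivalence class containing I is {C,G,I}, of size 3.

3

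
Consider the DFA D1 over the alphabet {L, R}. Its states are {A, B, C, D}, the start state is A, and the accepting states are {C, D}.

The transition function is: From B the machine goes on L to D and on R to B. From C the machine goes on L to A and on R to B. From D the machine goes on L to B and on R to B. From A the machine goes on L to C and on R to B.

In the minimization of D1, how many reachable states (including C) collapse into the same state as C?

2

Start with accepting vs non-accepting: {C,D} | {A,B}.
Stable partition: {C,D} | {A,B} — 2 equivalence classes.
The equivalence class containing C is {C,D}, of size 2.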